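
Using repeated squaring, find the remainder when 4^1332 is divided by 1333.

16

4^1 ≡ 4 (mod 1333)
4^2 ≡ 4^2 = 16 ≡ 16 (mod 1333)
4^4 ≡ 16^2 = 256 ≡ 256 (mod 1333)
4^8 ≡ 256^2 = 65536 ≡ 219 (mod 1333)
4^16 ≡ 219^2 = 47961 ≡ 1306 (mod 1333)
4^32 ≡ 1306^2 = 1705636 ≡ 729 (mod 1333)
4^64 ≡ 729^2 = 531441 ≡ 907 (mod 1333)
4^128 ≡ 907^2 = 822649 ≡ 188 (mod 1333)
4^256 ≡ 188^2 = 35344 ≡ 686 (mod 1333)
4^512 ≡ 686^2 = 470596 ≡ 47 (mod 1333)
4^1024 ≡ 47^2 = 2209 ≡ 876 (mod 1333)
1332 = 1024 + 256 + 32 + 16 + 4 in binary powers of 2.
So 4^1332 ≡ 876 · 686 · 729 · 1306 · 256 ≡ 16 (mod 1333).
Since 16 ≠ 1, base 4 is a Fermat witness: 1333 is composite.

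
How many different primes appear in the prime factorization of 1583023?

4

1583023 = 13^2 · 9367
9367 = 17 · 551
551 = 19 · 29
1583023 = 13^2 · 17 · 19 · 29, which has 4 distinct prime factors.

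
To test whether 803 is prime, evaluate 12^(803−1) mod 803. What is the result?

12^1 ≡ 12 (mod 803)
12^2 ≡ 12^2 = 144 ≡ 144 (mod 803)
12^4 ≡ 144^2 = 20736 ≡ 661 (mod 803)
12^8 ≡ 661^2 = 436921 ≡ 89 (mod 803)
12^16 ≡ 89^2 = 7921 ≡ 694 (mod 803)
12^32 ≡ 694^2 = 481636 ≡ 639 (mod 803)
12^64 ≡ 639^2 = 408321 ≡ 397 (mod 803)
12^128 ≡ 397^2 = 157609 ≡ 221 (mod 803)
12^256 ≡ 221^2 = 48841 ≡ 661 (mod 803)
12^512 ≡ 661^2 = 436921 ≡ 89 (mod 803)
802 = 512 + 256 + 32 + 2 in binary powers of 2.
So 12^802 ≡ 89 · 661 · 639 · 144 ≡ 771 (mod 803).
Since 771 ≠ 1, base 12 is a Fermat witness: 803 is composite.

771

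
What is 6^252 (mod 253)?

6^1 ≡ 6 (mod 253)
6^2 ≡ 6^2 = 36 ≡ 36 (mod 253)
6^4 ≡ 36^2 = 1296 ≡ 31 (mod 253)
6^8 ≡ 31^2 = 961 ≡ 202 (mod 253)
6^16 ≡ 202^2 = 40804 ≡ 71 (mod 253)
6^32 ≡ 71^2 = 5041 ≡ 234 (mod 253)
6^64 ≡ 234^2 = 54756 ≡ 108 (mod 253)
6^128 ≡ 108^2 = 11664 ≡ 26 (mod 253)
252 = 128 + 64 + 32 + 16 + 8 + 4 in binary powers of 2.
So 6^252 ≡ 26 · 108 · 234 · 71 · 202 · 31 ≡ 234 (mod 253).
Since 234 ≠ 1, base 6 is a Fermat witness: 253 is composite.

234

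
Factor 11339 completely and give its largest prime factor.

29

11339 = 17 · 667
667 = 23 · 29
29 is prime.
So 11339 = 17 · 23 · 29; the largest prime factor is 29.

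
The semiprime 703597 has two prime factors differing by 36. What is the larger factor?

857

Since p = q + 36, we have 703597 = q(q + 36), so q² + 36q − 703597 = 0.
Discriminant: 36² + 4·703597 = 1296 + 2814388 = 2815684; √2815684 = 1678.
q = (−36 + 1678)/2 = 821, and p = q + 36 = 857.
Check: 821 · 857 = 703597.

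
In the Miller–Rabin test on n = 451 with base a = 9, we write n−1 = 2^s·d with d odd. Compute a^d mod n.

419

451 − 1 = 450 = 2^1 · 225, so d = 225.
9^1 ≡ 9 (mod 451)
9^2 ≡ 9^2 = 81 ≡ 81 (mod 451)
9^4 ≡ 81^2 = 6561 ≡ 247 (mod 451)
9^8 ≡ 247^2 = 61009 ≡ 124 (mod 451)
9^16 ≡ 124^2 = 15376 ≡ 42 (mod 451)
9^32 ≡ 42^2 = 1764 ≡ 411 (mod 451)
9^64 ≡ 411^2 = 168921 ≡ 247 (mod 451)
9^128 ≡ 247^2 = 61009 ≡ 124 (mod 451)
225 = 128 + 64 + 32 + 1 in binary powers of 2.
So 9^225 ≡ 124 · 247 · 411 · 9 ≡ 419 (mod 451).
Squaring chain: 419; never reaches −1, so base 9 is a Miller–Rabin witness that 451 is composite.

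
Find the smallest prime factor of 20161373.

71

20161373 is odd.
Digit sum 23, not divisible by 3.
Ends in 3: not divisible by 5.
7: 20161373 = 7·2880196 + 1
11: 20161373 = 11·1832852 + 1
13: 20161373 = 13·1550874 + 11
17: 20161373 = 17·1185963 + 2
19: 20161373 = 19·1061124 + 17
23: 20161373 = 23·876581 + 10
29: 20161373 = 29·695219 + 22
31: 20161373 = 31·650366 + 27
37: 20161373 = 37·544901 + 36
41: 20161373 = 41·491740 + 33
43: 20161373 = 43·468869 + 6
47: 20161373 = 47·428965 + 18
53: 20161373 = 53·380403 + 14
59: 20161373 = 59·341718 + 11
61: 20161373 = 61·330514 + 19
67: 20161373 = 67·300916 + 1
71: 20161373 = 71·283963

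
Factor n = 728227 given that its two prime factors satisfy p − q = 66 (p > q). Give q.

821

Since p = q + 66, we have 728227 = q(q + 66), so q² + 66q − 728227 = 0.
Discriminant: 66² + 4·728227 = 4356 + 2912908 = 2917264; √2917264 = 1708.
q = (−66 + 1708)/2 = 821, and p = q + 66 = 887.
Check: 821 · 887 = 728227.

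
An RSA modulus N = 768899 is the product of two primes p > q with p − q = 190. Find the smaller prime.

787

Since p = q + 190, we have 768899 = q(q + 190), so q² + 190q − 768899 = 0.
Discriminant: 190² + 4·768899 = 36100 + 3075596 = 3111696; √3111696 = 1764.
q = (−190 + 1764)/2 = 787, and p = q + 190 = 977.
Check: 787 · 977 = 768899.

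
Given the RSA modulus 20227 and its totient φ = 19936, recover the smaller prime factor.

φ(n) = (p−1)(q−1) = n − (p+q) + 1, so p + q = 20227 − 19936 + 1 = 292.
p and q are the roots of t² − 292t + 20227 = 0.
Discriminant: 292² − 4·20227 = 85264 − 80908 = 4356; √4356 = 66.
q = (292 − 66)/2 = 113, p = (292 + 66)/2 = 179.
Check: 113 · 179 = 20227.

113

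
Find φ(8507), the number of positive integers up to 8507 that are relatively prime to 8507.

8280

Factor: 8507 = 47 · 181.
φ(8507) = (47−1) · (181−1) = 46 · 180 = 8280.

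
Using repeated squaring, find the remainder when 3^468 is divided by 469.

260

3^1 ≡ 3 (mod 469)
3^2 ≡ 3^2 = 9 ≡ 9 (mod 469)
3^4 ≡ 9^2 = 81 ≡ 81 (mod 469)
3^8 ≡ 81^2 = 6561 ≡ 464 (mod 469)
3^16 ≡ 464^2 = 215296 ≡ 25 (mod 469)
3^32 ≡ 25^2 = 625 ≡ 156 (mod 469)
3^64 ≡ 156^2 = 24336 ≡ 417 (mod 469)
3^128 ≡ 417^2 = 173889 ≡ 359 (mod 469)
3^256 ≡ 359^2 = 128881 ≡ 375 (mod 469)
468 = 256 + 128 + 64 + 16 + 4 in binary powers of 2.
So 3^468 ≡ 375 · 359 · 417 · 25 · 81 ≡ 260 (mod 469).
Since 260 ≠ 1, base 3 is a Fermat witness: 469 is composite.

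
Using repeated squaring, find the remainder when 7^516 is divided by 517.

455

7^1 ≡ 7 (mod 517)
7^2 ≡ 7^2 = 49 ≡ 49 (mod 517)
7^4 ≡ 49^2 = 2401 ≡ 333 (mod 517)
7^8 ≡ 333^2 = 110889 ≡ 251 (mod 517)
7^16 ≡ 251^2 = 63001 ≡ 444 (mod 517)
7^32 ≡ 444^2 = 197136 ≡ 159 (mod 517)
7^64 ≡ 159^2 = 25281 ≡ 465 (mod 517)
7^128 ≡ 465^2 = 216225 ≡ 119 (mod 517)
7^256 ≡ 119^2 = 14161 ≡ 202 (mod 517)
7^512 ≡ 202^2 = 40804 ≡ 478 (mod 517)
516 = 512 + 4 in binary powers of 2.
So 7^516 ≡ 478 · 333 ≡ 455 (mod 517).
Since 455 ≠ 1, base 7 is a Fermat witness: 517 is composite.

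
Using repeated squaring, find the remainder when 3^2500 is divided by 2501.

3^1 ≡ 3 (mod 2501)
3^2 ≡ 3^2 = 9 ≡ 9 (mod 2501)
3^4 ≡ 9^2 = 81 ≡ 81 (mod 2501)
3^8 ≡ 81^2 = 6561 ≡ 1559 (mod 2501)
3^16 ≡ 1559^2 = 2430481 ≡ 2010 (mod 2501)
3^32 ≡ 2010^2 = 4040100 ≡ 985 (mod 2501)
3^64 ≡ 985^2 = 970225 ≡ 2338 (mod 2501)
3^128 ≡ 2338^2 = 5466244 ≡ 1559 (mod 2501)
3^256 ≡ 1559^2 = 2430481 ≡ 2010 (mod 2501)
3^512 ≡ 2010^2 = 4040100 ≡ 985 (mod 2501)
3^1024 ≡ 985^2 = 970225 ≡ 2338 (mod 2501)
3^2048 ≡ 2338^2 = 5466244 ≡ 1559 (mod 2501)
2500 = 2048 + 256 + 128 + 64 + 4 in binary powers of 2.
So 3^2500 ≡ 1559 · 2010 · 1559 · 2338 · 81 ≡ 245 (mod 2501).
Since 245 ≠ 1, base 3 is a Fermat witness: 2501 is composite.

245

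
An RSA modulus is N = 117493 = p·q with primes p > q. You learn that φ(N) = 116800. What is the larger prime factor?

φ(n) = (p−1)(q−1) = n − (p+q) + 1, so p + q = 117493 − 116800 + 1 = 694.
p and q are the roots of t² − 694t + 117493 = 0.
Discriminant: 694² − 4·117493 = 481636 − 469972 = 11664; √11664 = 108.
q = (694 − 108)/2 = 293, p = (694 + 108)/2 = 401.
Check: 293 · 401 = 117493.

401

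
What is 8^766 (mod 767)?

285

8^1 ≡ 8 (mod 767)
8^2 ≡ 8^2 = 64 ≡ 64 (mod 767)
8^4 ≡ 64^2 = 4096 ≡ 261 (mod 767)
8^8 ≡ 261^2 = 68121 ≡ 625 (mod 767)
8^16 ≡ 625^2 = 390625 ≡ 222 (mod 767)
8^32 ≡ 222^2 = 49284 ≡ 196 (mod 767)
8^64 ≡ 196^2 = 38416 ≡ 66 (mod 767)
8^128 ≡ 66^2 = 4356 ≡ 521 (mod 767)
8^256 ≡ 521^2 = 271441 ≡ 690 (mod 767)
8^512 ≡ 690^2 = 476100 ≡ 560 (mod 767)
766 = 512 + 128 + 64 + 32 + 16 + 8 + 4 + 2 in binary powers of 2.
So 8^766 ≡ 560 · 521 · 66 · 196 · 222 · 625 · 261 · 64 ≡ 285 (mod 767).
Since 285 ≠ 1, base 8 is a Fermat witness: 767 is composite.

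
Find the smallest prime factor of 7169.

7169 is odd.
Digit sum 23, not divisible by 3.
Ends in 9: not divisible by 5.
7: 7169 = 7·1024 + 1
11: 7169 = 11·651 + 8
13: 7169 = 13·551 + 6
17: 7169 = 17·421 + 12
19: 7169 = 19·377 + 6
23: 7169 = 23·311 + 16
29: 7169 = 29·247 + 6
31: 7169 = 31·231 + 8
37: 7169 = 37·193 + 28
41: 7169 = 41·174 + 35
43: 7169 = 43·166 + 31
47: 7169 = 47·152 + 25
53: 7169 = 53·135 + 14
59: 7169 = 59·121 + 30
61: 7169 = 61·117 + 32
67: 7169 = 67·107

67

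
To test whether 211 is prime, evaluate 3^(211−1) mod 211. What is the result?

1

3^1 ≡ 3 (mod 211)
3^2 ≡ 3^2 = 9 ≡ 9 (mod 211)
3^4 ≡ 9^2 = 81 ≡ 81 (mod 211)
3^8 ≡ 81^2 = 6561 ≡ 20 (mod 211)
3^16 ≡ 20^2 = 400 ≡ 189 (mod 211)
3^32 ≡ 189^2 = 35721 ≡ 62 (mod 211)
3^64 ≡ 62^2 = 3844 ≡ 46 (mod 211)
3^128 ≡ 46^2 = 2116 ≡ 6 (mod 211)
210 = 128 + 64 + 16 + 2 in binary powers of 2.
So 3^210 ≡ 6 · 46 · 189 · 9 ≡ 1 (mod 211).
Since the result is 1, base 3 gives no evidence that 211 is composite.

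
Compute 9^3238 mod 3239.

1352

9^1 ≡ 9 (mod 3239)
9^2 ≡ 9^2 = 81 ≡ 81 (mod 3239)
9^4 ≡ 81^2 = 6561 ≡ 83 (mod 3239)
9^8 ≡ 83^2 = 6889 ≡ 411 (mod 3239)
9^16 ≡ 411^2 = 168921 ≡ 493 (mod 3239)
9^32 ≡ 493^2 = 243049 ≡ 124 (mod 3239)
9^64 ≡ 124^2 = 15376 ≡ 2420 (mod 3239)
9^128 ≡ 2420^2 = 5856400 ≡ 288 (mod 3239)
9^256 ≡ 288^2 = 82944 ≡ 1969 (mod 3239)
9^512 ≡ 1969^2 = 3876961 ≡ 3117 (mod 3239)
9^1024 ≡ 3117^2 = 9715689 ≡ 1928 (mod 3239)
9^2048 ≡ 1928^2 = 3717184 ≡ 2051 (mod 3239)
3238 = 2048 + 1024 + 128 + 32 + 4 + 2 in binary powers of 2.
So 9^3238 ≡ 2051 · 1928 · 288 · 124 · 83 · 81 ≡ 1352 (mod 3239).
Since 1352 ≠ 1, base 9 is a Fermat witness: 3239 is composite.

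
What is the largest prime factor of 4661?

79

4661 = 59 · 79
79 is prime.
So 4661 = 59 · 79; the largest prime factor is 79.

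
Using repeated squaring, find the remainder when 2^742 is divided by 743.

2^1 ≡ 2 (mod 743)
2^2 ≡ 2^2 = 4 ≡ 4 (mod 743)
2^4 ≡ 4^2 = 16 ≡ 16 (mod 743)
2^8 ≡ 16^2 = 256 ≡ 256 (mod 743)
2^16 ≡ 256^2 = 65536 ≡ 152 (mod 743)
2^32 ≡ 152^2 = 23104 ≡ 71 (mod 743)
2^64 ≡ 71^2 = 5041 ≡ 583 (mod 743)
2^128 ≡ 583^2 = 339889 ≡ 338 (mod 743)
2^256 ≡ 338^2 = 114244 ≡ 565 (mod 743)
2^512 ≡ 565^2 = 319225 ≡ 478 (mod 743)
742 = 512 + 128 + 64 + 32 + 4 + 2 in binary powers of 2.
So 2^742 ≡ 478 · 338 · 583 · 71 · 16 · 4 ≡ 1 (mod 743).
Since the result is 1, base 2 gives no evidence that 743 is composite.

1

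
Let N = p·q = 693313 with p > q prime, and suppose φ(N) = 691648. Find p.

φ(n) = (p−1)(q−1) = n − (p+q) + 1, so p + q = 693313 − 691648 + 1 = 1666.
p and q are the roots of t² − 1666t + 693313 = 0.
Discriminant: 1666² − 4·693313 = 2775556 − 2773252 = 2304; √2304 = 48.
q = (1666 − 48)/2 = 809, p = (1666 + 48)/2 = 857.
Check: 809 · 857 = 693313.

857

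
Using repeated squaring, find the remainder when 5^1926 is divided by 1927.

5^1 ≡ 5 (mod 1927)
5^2 ≡ 5^2 = 25 ≡ 25 (mod 1927)
5^4 ≡ 25^2 = 625 ≡ 625 (mod 1927)
5^8 ≡ 625^2 = 390625 ≡ 1371 (mod 1927)
5^16 ≡ 1371^2 = 1879641 ≡ 816 (mod 1927)
5^32 ≡ 816^2 = 665856 ≡ 1041 (mod 1927)
5^64 ≡ 1041^2 = 1083681 ≡ 707 (mod 1927)
5^128 ≡ 707^2 = 499849 ≡ 756 (mod 1927)
5^256 ≡ 756^2 = 571536 ≡ 1144 (mod 1927)
5^512 ≡ 1144^2 = 1308736 ≡ 303 (mod 1927)
5^1024 ≡ 303^2 = 91809 ≡ 1240 (mod 1927)
1926 = 1024 + 512 + 256 + 128 + 4 + 2 in binary powers of 2.
So 5^1926 ≡ 1240 · 303 · 1144 · 756 · 625 · 25 ≡ 291 (mod 1927).
Since 291 ≠ 1, base 5 is a Fermat witness: 1927 is composite.

291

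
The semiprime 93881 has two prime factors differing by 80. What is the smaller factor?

Since p = q + 80, we have 93881 = q(q + 80), so q² + 80q − 93881 = 0.
Discriminant: 80² + 4·93881 = 6400 + 375524 = 381924; √381924 = 618.
q = (−80 + 618)/2 = 269, and p = q + 80 = 349.
Check: 269 · 349 = 93881.

269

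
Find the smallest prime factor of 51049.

71

51049 is odd.
Digit sum 19, not divisible by 3.
Ends in 9: not divisible by 5.
7: 51049 = 7·7292 + 5
11: 51049 = 11·4640 + 9
13: 51049 = 13·3926 + 11
17: 51049 = 17·3002 + 15
19: 51049 = 19·2686 + 15
23: 51049 = 23·2219 + 12
29: 51049 = 29·1760 + 9
31: 51049 = 31·1646 + 23
37: 51049 = 37·1379 + 26
41: 51049 = 41·1245 + 4
43: 51049 = 43·1187 + 8
47: 51049 = 47·1086 + 7
53: 51049 = 53·963 + 10
59: 51049 = 59·865 + 14
61: 51049 = 61·836 + 53
67: 51049 = 67·761 + 62
71: 51049 = 71·719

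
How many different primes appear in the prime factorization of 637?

637 = 7^2 · 13
637 = 7^2 · 13, which has 2 distinct prime factors.

2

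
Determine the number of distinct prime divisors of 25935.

5

25935 = 3 · 8645
8645 = 5 · 1729
1729 = 7 · 247
247 = 13 · 19
25935 = 3 · 5 · 7 · 13 · 19, which has 5 distinct prime factors.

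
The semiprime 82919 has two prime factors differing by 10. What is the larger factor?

293

Since p = q + 10, we have 82919 = q(q + 10), so q² + 10q − 82919 = 0.
Discriminant: 10² + 4·82919 = 100 + 331676 = 331776; √331776 = 576.
q = (−10 + 576)/2 = 283, and p = q + 10 = 293.
Check: 283 · 293 = 82919.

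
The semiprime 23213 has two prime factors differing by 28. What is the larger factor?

Since p = q + 28, we have 23213 = q(q + 28), so q² + 28q − 23213 = 0.
Discriminant: 28² + 4·23213 = 784 + 92852 = 93636; √93636 = 306.
q = (−28 + 306)/2 = 139, and p = q + 28 = 167.
Check: 139 · 167 = 23213.

167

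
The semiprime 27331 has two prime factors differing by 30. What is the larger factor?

181

Since p = q + 30, we have 27331 = q(q + 30), so q² + 30q − 27331 = 0.
Discriminant: 30² + 4·27331 = 900 + 109324 = 110224; √110224 = 332.
q = (−30 + 332)/2 = 151, and p = q + 30 = 181.
Check: 151 · 181 = 27331.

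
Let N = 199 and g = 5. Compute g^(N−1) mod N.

1

5^1 ≡ 5 (mod 199)
5^2 ≡ 5^2 = 25 ≡ 25 (mod 199)
5^4 ≡ 25^2 = 625 ≡ 28 (mod 199)
5^8 ≡ 28^2 = 784 ≡ 187 (mod 199)
5^16 ≡ 187^2 = 34969 ≡ 144 (mod 199)
5^32 ≡ 144^2 = 20736 ≡ 40 (mod 199)
5^64 ≡ 40^2 = 1600 ≡ 8 (mod 199)
5^128 ≡ 8^2 = 64 ≡ 64 (mod 199)
198 = 128 + 64 + 4 + 2 in binary powers of 2.
So 5^198 ≡ 64 · 8 · 28 · 25 ≡ 1 (mod 199).
Since the result is 1, base 5 gives no evidence that 199 is composite.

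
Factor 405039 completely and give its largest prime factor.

405039 = 3 · 135013
135013 = 37 · 3649
3649 = 41 · 89
89 is prime.
So 405039 = 3 · 37 · 41 · 89; the largest prime factor is 89.

89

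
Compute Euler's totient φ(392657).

374400

Factor: 392657 = 41 · 61 · 157.
φ(392657) = (41−1) · (61−1) · (157−1) = 40 · 60 · 156 = 374400.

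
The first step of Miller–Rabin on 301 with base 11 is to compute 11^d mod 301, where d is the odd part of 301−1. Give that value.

274

301 − 1 = 300 = 2^2 · 75, so d = 75.
11^1 ≡ 11 (mod 301)
11^2 ≡ 11^2 = 121 ≡ 121 (mod 301)
11^4 ≡ 121^2 = 14641 ≡ 193 (mod 301)
11^8 ≡ 193^2 = 37249 ≡ 226 (mod 301)
11^16 ≡ 226^2 = 51076 ≡ 207 (mod 301)
11^32 ≡ 207^2 = 42849 ≡ 107 (mod 301)
11^64 ≡ 107^2 = 11449 ≡ 11 (mod 301)
75 = 64 + 8 + 2 + 1 in binary powers of 2.
So 11^75 ≡ 11 · 226 · 121 · 11 ≡ 274 (mod 301).
Squaring chain: 274 → 127; never reaches −1, so base 11 is a Miller–Rabin witness that 301 is composite.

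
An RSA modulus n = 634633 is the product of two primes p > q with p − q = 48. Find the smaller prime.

773

Since p = q + 48, we have 634633 = q(q + 48), so q² + 48q − 634633 = 0.
Discriminant: 48² + 4·634633 = 2304 + 2538532 = 2540836; √2540836 = 1594.
q = (−48 + 1594)/2 = 773, and p = q + 48 = 821.
Check: 773 · 821 = 634633.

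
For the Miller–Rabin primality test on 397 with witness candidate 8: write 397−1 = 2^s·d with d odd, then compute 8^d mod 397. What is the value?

334

397 − 1 = 396 = 2^2 · 99, so d = 99.
8^1 ≡ 8 (mod 397)
8^2 ≡ 8^2 = 64 ≡ 64 (mod 397)
8^4 ≡ 64^2 = 4096 ≡ 126 (mod 397)
8^8 ≡ 126^2 = 15876 ≡ 393 (mod 397)
8^16 ≡ 393^2 = 154449 ≡ 16 (mod 397)
8^32 ≡ 16^2 = 256 ≡ 256 (mod 397)
8^64 ≡ 256^2 = 65536 ≡ 31 (mod 397)
99 = 64 + 32 + 2 + 1 in binary powers of 2.
So 8^99 ≡ 31 · 256 · 64 · 8 ≡ 334 (mod 397).
Squaring chain: 334 → 396; reaches −1, so base 8 does not prove 397 composite.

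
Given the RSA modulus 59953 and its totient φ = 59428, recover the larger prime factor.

φ(n) = (p−1)(q−1) = n − (p+q) + 1, so p + q = 59953 − 59428 + 1 = 526.
p and q are the roots of t² − 526t + 59953 = 0.
Discriminant: 526² − 4·59953 = 276676 − 239812 = 36864; √36864 = 192.
q = (526 − 192)/2 = 167, p = (526 + 192)/2 = 359.
Check: 167 · 359 = 59953.

359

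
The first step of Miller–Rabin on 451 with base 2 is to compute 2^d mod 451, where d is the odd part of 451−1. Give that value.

451 − 1 = 450 = 2^1 · 225, so d = 225.
2^1 ≡ 2 (mod 451)
2^2 ≡ 2^2 = 4 ≡ 4 (mod 451)
2^4 ≡ 4^2 = 16 ≡ 16 (mod 451)
2^8 ≡ 16^2 = 256 ≡ 256 (mod 451)
2^16 ≡ 256^2 = 65536 ≡ 141 (mod 451)
2^32 ≡ 141^2 = 19881 ≡ 37 (mod 451)
2^64 ≡ 37^2 = 1369 ≡ 16 (mod 451)
2^128 ≡ 16^2 = 256 ≡ 256 (mod 451)
225 = 128 + 64 + 32 + 1 in binary powers of 2.
So 2^225 ≡ 256 · 16 · 37 · 2 ≡ 32 (mod 451).
Squaring chain: 32; never reaches −1, so base 2 is a Miller–Rabin witness that 451 is composite.

32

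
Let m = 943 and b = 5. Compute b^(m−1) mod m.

5^1 ≡ 5 (mod 943)
5^2 ≡ 5^2 = 25 ≡ 25 (mod 943)
5^4 ≡ 25^2 = 625 ≡ 625 (mod 943)
5^8 ≡ 625^2 = 390625 ≡ 223 (mod 943)
5^16 ≡ 223^2 = 49729 ≡ 693 (mod 943)
5^32 ≡ 693^2 = 480249 ≡ 262 (mod 943)
5^64 ≡ 262^2 = 68644 ≡ 748 (mod 943)
5^128 ≡ 748^2 = 559504 ≡ 305 (mod 943)
5^256 ≡ 305^2 = 93025 ≡ 611 (mod 943)
5^512 ≡ 611^2 = 373321 ≡ 836 (mod 943)
942 = 512 + 256 + 128 + 32 + 8 + 4 + 2 in binary powers of 2.
So 5^942 ≡ 836 · 611 · 305 · 262 · 223 · 625 · 25 ≡ 558 (mod 943).
Since 558 ≠ 1, base 5 is a Fermat witness: 943 is composite.

558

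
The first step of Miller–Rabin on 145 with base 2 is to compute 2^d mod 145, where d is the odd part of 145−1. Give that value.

145 − 1 = 144 = 2^4 · 9, so d = 9.
2^1 ≡ 2 (mod 145)
2^2 ≡ 2^2 = 4 ≡ 4 (mod 145)
2^4 ≡ 4^2 = 16 ≡ 16 (mod 145)
2^8 ≡ 16^2 = 256 ≡ 111 (mod 145)
9 = 8 + 1 in binary powers of 2.
So 2^9 ≡ 111 · 2 ≡ 77 (mod 145).
Squaring chain: 77 → 129 → 111 → 141; never reaches −1, so base 2 is a Miller–Rabin witness that 145 is composite.

77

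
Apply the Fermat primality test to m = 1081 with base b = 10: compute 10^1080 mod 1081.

10^1 ≡ 10 (mod 1081)
10^2 ≡ 10^2 = 100 ≡ 100 (mod 1081)
10^4 ≡ 100^2 = 10000 ≡ 271 (mod 1081)
10^8 ≡ 271^2 = 73441 ≡ 1014 (mod 1081)
10^16 ≡ 1014^2 = 1028196 ≡ 165 (mod 1081)
10^32 ≡ 165^2 = 27225 ≡ 200 (mod 1081)
10^64 ≡ 200^2 = 40000 ≡ 3 (mod 1081)
10^128 ≡ 3^2 = 9 ≡ 9 (mod 1081)
10^256 ≡ 9^2 = 81 ≡ 81 (mod 1081)
10^512 ≡ 81^2 = 6561 ≡ 75 (mod 1081)
10^1024 ≡ 75^2 = 5625 ≡ 220 (mod 1081)
1080 = 1024 + 32 + 16 + 8 in binary powers of 2.
So 10^1080 ≡ 220 · 200 · 165 · 1014 ≡ 813 (mod 1081).
Since 813 ≠ 1, base 10 is a Fermat witness: 1081 is composite.

813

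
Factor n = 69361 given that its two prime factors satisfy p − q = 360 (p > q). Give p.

499

Since p = q + 360, we have 69361 = q(q + 360), so q² + 360q − 69361 = 0.
Discriminant: 360² + 4·69361 = 129600 + 277444 = 407044; √407044 = 638.
q = (−360 + 638)/2 = 139, and p = q + 360 = 499.
Check: 139 · 499 = 69361.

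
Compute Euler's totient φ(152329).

140976

Factor: 152329 = 23 · 37 · 179.
φ(152329) = (23−1) · (37−1) · (179−1) = 22 · 36 · 178 = 140976.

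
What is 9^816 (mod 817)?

752

9^1 ≡ 9 (mod 817)
9^2 ≡ 9^2 = 81 ≡ 81 (mod 817)
9^4 ≡ 81^2 = 6561 ≡ 25 (mod 817)
9^8 ≡ 25^2 = 625 ≡ 625 (mod 817)
9^16 ≡ 625^2 = 390625 ≡ 99 (mod 817)
9^32 ≡ 99^2 = 9801 ≡ 814 (mod 817)
9^64 ≡ 814^2 = 662596 ≡ 9 (mod 817)
9^128 ≡ 9^2 = 81 ≡ 81 (mod 817)
9^256 ≡ 81^2 = 6561 ≡ 25 (mod 817)
9^512 ≡ 25^2 = 625 ≡ 625 (mod 817)
816 = 512 + 256 + 32 + 16 in binary powers of 2.
So 9^816 ≡ 625 · 25 · 814 · 99 ≡ 752 (mod 817).
Since 752 ≠ 1, base 9 is a Fermat witness: 817 is composite.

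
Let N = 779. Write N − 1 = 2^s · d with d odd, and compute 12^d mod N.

768

779 − 1 = 778 = 2^1 · 389, so d = 389.
12^1 ≡ 12 (mod 779)
12^2 ≡ 12^2 = 144 ≡ 144 (mod 779)
12^4 ≡ 144^2 = 20736 ≡ 482 (mod 779)
12^8 ≡ 482^2 = 232324 ≡ 182 (mod 779)
12^16 ≡ 182^2 = 33124 ≡ 406 (mod 779)
12^32 ≡ 406^2 = 164836 ≡ 467 (mod 779)
12^64 ≡ 467^2 = 218089 ≡ 748 (mod 779)
12^128 ≡ 748^2 = 559504 ≡ 182 (mod 779)
12^256 ≡ 182^2 = 33124 ≡ 406 (mod 779)
389 = 256 + 128 + 4 + 1 in binary powers of 2.
So 12^389 ≡ 406 · 182 · 482 · 12 ≡ 768 (mod 779).
Squaring chain: 768; never reaches −1, so base 12 is a Miller–Rabin witness that 779 is composite.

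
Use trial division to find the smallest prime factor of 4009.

19

4009 is odd.
Digit sum 13, not divisible by 3.
Ends in 9: not divisible by 5.
7: 4009 = 7·572 + 5
11: 4009 = 11·364 + 5
13: 4009 = 13·308 + 5
17: 4009 = 17·235 + 14
19: 4009 = 19·211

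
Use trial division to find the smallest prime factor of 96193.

29

96193 is odd.
Digit sum 28, not divisible by 3.
Ends in 3: not divisible by 5.
7: 96193 = 7·13741 + 6
11: 96193 = 11·8744 + 9
13: 96193 = 13·7399 + 6
17: 96193 = 17·5658 + 7
19: 96193 = 19·5062 + 15
23: 96193 = 23·4182 + 7
29: 96193 = 29·3317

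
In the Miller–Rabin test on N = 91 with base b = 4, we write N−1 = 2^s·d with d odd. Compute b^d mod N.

91 − 1 = 90 = 2^1 · 45, so d = 45.
4^1 ≡ 4 (mod 91)
4^2 ≡ 4^2 = 16 ≡ 16 (mod 91)
4^4 ≡ 16^2 = 256 ≡ 74 (mod 91)
4^8 ≡ 74^2 = 5476 ≡ 16 (mod 91)
4^16 ≡ 16^2 = 256 ≡ 74 (mod 91)
4^32 ≡ 74^2 = 5476 ≡ 16 (mod 91)
45 = 32 + 8 + 4 + 1 in binary powers of 2.
So 4^45 ≡ 16 · 16 · 74 · 4 ≡ 64 (mod 91).
Squaring chain: 64; never reaches −1, so base 4 is a Miller–Rabin witness that 91 is composite.

64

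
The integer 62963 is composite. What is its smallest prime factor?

62963 is odd.
Digit sum 26, not divisible by 3.
Ends in 3: not divisible by 5.
7: 62963 = 7·8994 + 5
11: 62963 = 11·5723 + 10
13: 62963 = 13·4843 + 4
17: 62963 = 17·3703 + 12
19: 62963 = 19·3313 + 16
23: 62963 = 23·2737 + 12
29: 62963 = 29·2171 + 4
31: 62963 = 31·2031 + 2
37: 62963 = 37·1701 + 26
41: 62963 = 41·1535 + 28
43: 62963 = 43·1464 + 11
47: 62963 = 47·1339 + 30
53: 62963 = 53·1187 + 52
59: 62963 = 59·1067 + 10
61: 62963 = 61·1032 + 11
67: 62963 = 67·939 + 50
71: 62963 = 71·886 + 57
73: 62963 = 73·862 + 37
79: 62963 = 79·797

79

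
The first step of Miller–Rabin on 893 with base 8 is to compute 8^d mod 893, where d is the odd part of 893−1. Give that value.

521

893 − 1 = 892 = 2^2 · 223, so d = 223.
8^1 ≡ 8 (mod 893)
8^2 ≡ 8^2 = 64 ≡ 64 (mod 893)
8^4 ≡ 64^2 = 4096 ≡ 524 (mod 893)
8^8 ≡ 524^2 = 274576 ≡ 425 (mod 893)
8^16 ≡ 425^2 = 180625 ≡ 239 (mod 893)
8^32 ≡ 239^2 = 57121 ≡ 862 (mod 893)
8^64 ≡ 862^2 = 743044 ≡ 68 (mod 893)
8^128 ≡ 68^2 = 4624 ≡ 159 (mod 893)
223 = 128 + 64 + 16 + 8 + 4 + 2 + 1 in binary powers of 2.
So 8^223 ≡ 159 · 68 · 239 · 425 · 524 · 64 · 8 ≡ 521 (mod 893).
Squaring chain: 521 → 862; never reaches −1, so base 8 is a Miller–Rabin witness that 893 is composite.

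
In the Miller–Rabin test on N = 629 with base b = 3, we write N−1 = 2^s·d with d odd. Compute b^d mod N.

629 − 1 = 628 = 2^2 · 157, so d = 157.
3^1 ≡ 3 (mod 629)
3^2 ≡ 3^2 = 9 ≡ 9 (mod 629)
3^4 ≡ 9^2 = 81 ≡ 81 (mod 629)
3^8 ≡ 81^2 = 6561 ≡ 271 (mod 629)
3^16 ≡ 271^2 = 73441 ≡ 477 (mod 629)
3^32 ≡ 477^2 = 227529 ≡ 460 (mod 629)
3^64 ≡ 460^2 = 211600 ≡ 256 (mod 629)
3^128 ≡ 256^2 = 65536 ≡ 120 (mod 629)
157 = 128 + 16 + 8 + 4 + 1 in binary powers of 2.
So 3^157 ≡ 120 · 477 · 271 · 81 · 3 ≡ 437 (mod 629).
Squaring chain: 437 → 382; never reaches −1, so base 3 is a Miller–Rabin witness that 629 is composite.

437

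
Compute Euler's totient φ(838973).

Factor: 838973 = 43 · 109 · 179.
φ(838973) = (43−1) · (109−1) · (179−1) = 42 · 108 · 178 = 807408.

807408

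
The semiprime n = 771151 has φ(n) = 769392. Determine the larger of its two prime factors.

937

φ(n) = (p−1)(q−1) = n − (p+q) + 1, so p + q = 771151 − 769392 + 1 = 1760.
p and q are the roots of t² − 1760t + 771151 = 0.
Discriminant: 1760² − 4·771151 = 3097600 − 3084604 = 12996; √12996 = 114.
q = (1760 − 114)/2 = 823, p = (1760 + 114)/2 = 937.
Check: 823 · 937 = 771151.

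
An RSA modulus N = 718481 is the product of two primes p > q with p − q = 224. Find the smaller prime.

743

Since p = q + 224, we have 718481 = q(q + 224), so q² + 224q − 718481 = 0.
Discriminant: 224² + 4·718481 = 50176 + 2873924 = 2924100; √2924100 = 1710.
q = (−224 + 1710)/2 = 743, and p = q + 224 = 967.
Check: 743 · 967 = 718481.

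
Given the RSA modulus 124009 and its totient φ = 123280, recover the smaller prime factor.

269

φ(n) = (p−1)(q−1) = n − (p+q) + 1, so p + q = 124009 − 123280 + 1 = 730.
p and q are the roots of t² − 730t + 124009 = 0.
Discriminant: 730² − 4·124009 = 532900 − 496036 = 36864; √36864 = 192.
q = (730 − 192)/2 = 269, p = (730 + 192)/2 = 461.
Check: 269 · 461 = 124009.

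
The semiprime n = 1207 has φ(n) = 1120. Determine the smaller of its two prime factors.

φ(n) = (p−1)(q−1) = n − (p+q) + 1, so p + q = 1207 − 1120 + 1 = 88.
p and q are the roots of t² − 88t + 1207 = 0.
Discriminant: 88² − 4·1207 = 7744 − 4828 = 2916; √2916 = 54.
q = (88 − 54)/2 = 17, p = (88 + 54)/2 = 71.
Check: 17 · 71 = 1207.

17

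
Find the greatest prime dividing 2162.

2162 = 2 · 1081
1081 = 23 · 47
47 is prime.
So 2162 = 2 · 23 · 47; the largest prime factor is 47.

47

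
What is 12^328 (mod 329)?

121

12^1 ≡ 12 (mod 329)
12^2 ≡ 12^2 = 144 ≡ 144 (mod 329)
12^4 ≡ 144^2 = 20736 ≡ 9 (mod 329)
12^8 ≡ 9^2 = 81 ≡ 81 (mod 329)
12^16 ≡ 81^2 = 6561 ≡ 310 (mod 329)
12^32 ≡ 310^2 = 96100 ≡ 32 (mod 329)
12^64 ≡ 32^2 = 1024 ≡ 37 (mod 329)
12^128 ≡ 37^2 = 1369 ≡ 53 (mod 329)
12^256 ≡ 53^2 = 2809 ≡ 177 (mod 329)
328 = 256 + 64 + 8 in binary powers of 2.
So 12^328 ≡ 177 · 37 · 81 ≡ 121 (mod 329).
Since 121 ≠ 1, base 12 is a Fermat witness: 329 is composite.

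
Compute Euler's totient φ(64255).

Factor: 64255 = 5 · 71 · 181.
φ(64255) = (5−1) · (71−1) · (181−1) = 4 · 70 · 180 = 50400.

50400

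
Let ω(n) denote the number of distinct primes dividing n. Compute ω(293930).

6

293930 = 2 · 146965
146965 = 5 · 29393
29393 = 7 · 4199
4199 = 13 · 323
323 = 17 · 19
293930 = 2 · 5 · 7 · 13 · 17 · 19, which has 6 distinct prime factors.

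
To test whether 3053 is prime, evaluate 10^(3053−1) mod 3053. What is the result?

10^1 ≡ 10 (mod 3053)
10^2 ≡ 10^2 = 100 ≡ 100 (mod 3053)
10^4 ≡ 100^2 = 10000 ≡ 841 (mod 3053)
10^8 ≡ 841^2 = 707281 ≡ 2038 (mod 3053)
10^16 ≡ 2038^2 = 4153444 ≡ 1364 (mod 3053)
10^32 ≡ 1364^2 = 1860496 ≡ 1219 (mod 3053)
10^64 ≡ 1219^2 = 1485961 ≡ 2203 (mod 3053)
10^128 ≡ 2203^2 = 4853209 ≡ 1992 (mod 3053)
10^256 ≡ 1992^2 = 3968064 ≡ 2217 (mod 3053)
10^512 ≡ 2217^2 = 4915089 ≡ 2812 (mod 3053)
10^1024 ≡ 2812^2 = 7907344 ≡ 74 (mod 3053)
10^2048 ≡ 74^2 = 5476 ≡ 2423 (mod 3053)
3052 = 2048 + 512 + 256 + 128 + 64 + 32 + 8 + 4 in binary powers of 2.
So 10^3052 ≡ 2423 · 2812 · 2217 · 1992 · 2203 · 1219 · 2038 · 841 ≡ 1425 (mod 3053).
Since 1425 ≠ 1, base 10 is a Fermat witness: 3053 is composite.

1425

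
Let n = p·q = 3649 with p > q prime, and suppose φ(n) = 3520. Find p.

89

φ(n) = (p−1)(q−1) = n − (p+q) + 1, so p + q = 3649 − 3520 + 1 = 130.
p and q are the roots of t² − 130t + 3649 = 0.
Discriminant: 130² − 4·3649 = 16900 − 14596 = 2304; √2304 = 48.
q = (130 − 48)/2 = 41, p = (130 + 48)/2 = 89.
Check: 41 · 89 = 3649.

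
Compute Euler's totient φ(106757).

Factor: 106757 = 7 · 101 · 151.
φ(106757) = (7−1) · (101−1) · (151−1) = 6 · 100 · 150 = 90000.

90000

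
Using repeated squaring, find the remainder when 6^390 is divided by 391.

25

6^1 ≡ 6 (mod 391)
6^2 ≡ 6^2 = 36 ≡ 36 (mod 391)
6^4 ≡ 36^2 = 1296 ≡ 123 (mod 391)
6^8 ≡ 123^2 = 15129 ≡ 271 (mod 391)
6^16 ≡ 271^2 = 73441 ≡ 324 (mod 391)
6^32 ≡ 324^2 = 104976 ≡ 188 (mod 391)
6^64 ≡ 188^2 = 35344 ≡ 154 (mod 391)
6^128 ≡ 154^2 = 23716 ≡ 256 (mod 391)
6^256 ≡ 256^2 = 65536 ≡ 239 (mod 391)
390 = 256 + 128 + 4 + 2 in binary powers of 2.
So 6^390 ≡ 239 · 256 · 123 · 36 ≡ 25 (mod 391).
Since 25 ≠ 1, base 6 is a Fermat witness: 391 is composite.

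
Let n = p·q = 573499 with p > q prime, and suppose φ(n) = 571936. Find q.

φ(n) = (p−1)(q−1) = n − (p+q) + 1, so p + q = 573499 − 571936 + 1 = 1564.
p and q are the roots of t² − 1564t + 573499 = 0.
Discriminant: 1564² − 4·573499 = 2446096 − 2293996 = 152100; √152100 = 390.
q = (1564 − 390)/2 = 587, p = (1564 + 390)/2 = 977.
Check: 587 · 977 = 573499.

587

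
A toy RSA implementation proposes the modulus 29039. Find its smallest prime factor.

29039 is odd.
Digit sum 23, not divisible by 3.
Ends in 9: not divisible by 5.
7: 29039 = 7·4148 + 3
11: 29039 = 11·2639 + 10
13: 29039 = 13·2233 + 10
17: 29039 = 17·1708 + 3
19: 29039 = 19·1528 + 7
23: 29039 = 23·1262 + 13
29: 29039 = 29·1001 + 10
31: 29039 = 31·936 + 23
37: 29039 = 37·784 + 31
41: 29039 = 41·708 + 11
43: 29039 = 43·675 + 14
47: 29039 = 47·617 + 40
53: 29039 = 53·547 + 48
59: 29039 = 59·492 + 11
61: 29039 = 61·476 + 3
67: 29039 = 67·433 + 28
71: 29039 = 71·409

71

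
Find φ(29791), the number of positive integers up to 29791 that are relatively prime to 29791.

Factor: 29791 = 31^3.
φ(29791) = 31^2·(31−1) = 28830.

28830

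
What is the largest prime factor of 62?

62 = 2 · 31
31 is prime.
So 62 = 2 · 31; the largest prime factor is 31.

31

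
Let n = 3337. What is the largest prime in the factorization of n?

3337 = 47 · 71
71 is prime.
So 3337 = 47 · 71; the largest prime factor is 71.

71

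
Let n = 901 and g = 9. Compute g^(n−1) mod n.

543

9^1 ≡ 9 (mod 901)
9^2 ≡ 9^2 = 81 ≡ 81 (mod 901)
9^4 ≡ 81^2 = 6561 ≡ 254 (mod 901)
9^8 ≡ 254^2 = 64516 ≡ 545 (mod 901)
9^16 ≡ 545^2 = 297025 ≡ 596 (mod 901)
9^32 ≡ 596^2 = 355216 ≡ 222 (mod 901)
9^64 ≡ 222^2 = 49284 ≡ 630 (mod 901)
9^128 ≡ 630^2 = 396900 ≡ 460 (mod 901)
9^256 ≡ 460^2 = 211600 ≡ 766 (mod 901)
9^512 ≡ 766^2 = 586756 ≡ 205 (mod 901)
900 = 512 + 256 + 128 + 4 in binary powers of 2.
So 9^900 ≡ 205 · 766 · 460 · 254 ≡ 543 (mod 901).
Since 543 ≠ 1, base 9 is a Fermat witness: 901 is composite.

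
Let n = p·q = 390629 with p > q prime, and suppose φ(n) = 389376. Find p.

φ(n) = (p−1)(q−1) = n − (p+q) + 1, so p + q = 390629 − 389376 + 1 = 1254.
p and q are the roots of t² − 1254t + 390629 = 0.
Discriminant: 1254² − 4·390629 = 1572516 − 1562516 = 10000; √10000 = 100.
q = (1254 − 100)/2 = 577, p = (1254 + 100)/2 = 677.
Check: 577 · 677 = 390629.

677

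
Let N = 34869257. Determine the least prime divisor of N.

34869257 is odd.
Digit sum 44, not divisible by 3.
Ends in 7: not divisible by 5.
7: 34869257 = 7·4981322 + 3
11: 34869257 = 11·3169932 + 5
13: 34869257 = 13·2682250 + 7
17: 34869257 = 17·2051132 + 13
19: 34869257 = 19·1835224 + 1
23: 34869257 = 23·1516054 + 15
29: 34869257 = 29·1202388 + 5
31: 34869257 = 31·1124814 + 23
37: 34869257 = 37·942412 + 13
41: 34869257 = 41·850469 + 28
43: 34869257 = 43·810912 + 41
47: 34869257 = 47·741899 + 4
53: 34869257 = 53·657910 + 27
59: 34869257 = 59·591004 + 21
61: 34869257 = 61·571627 + 10
67: 34869257 = 67·520436 + 45
71: 34869257 = 71·491116 + 21
73: 34869257 = 73·477661 + 4
79: 34869257 = 79·441383

79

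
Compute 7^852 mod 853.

1

7^1 ≡ 7 (mod 853)
7^2 ≡ 7^2 = 49 ≡ 49 (mod 853)
7^4 ≡ 49^2 = 2401 ≡ 695 (mod 853)
7^8 ≡ 695^2 = 483025 ≡ 227 (mod 853)
7^16 ≡ 227^2 = 51529 ≡ 349 (mod 853)
7^32 ≡ 349^2 = 121801 ≡ 675 (mod 853)
7^64 ≡ 675^2 = 455625 ≡ 123 (mod 853)
7^128 ≡ 123^2 = 15129 ≡ 628 (mod 853)
7^256 ≡ 628^2 = 394384 ≡ 298 (mod 853)
7^512 ≡ 298^2 = 88804 ≡ 92 (mod 853)
852 = 512 + 256 + 64 + 16 + 4 in binary powers of 2.
So 7^852 ≡ 92 · 298 · 123 · 349 · 695 ≡ 1 (mod 853).
Since the result is 1, base 7 gives no evidence that 853 is composite.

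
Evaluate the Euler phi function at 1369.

Factor: 1369 = 37^2.
φ(1369) = 37^1·(37−1) = 1332.

1332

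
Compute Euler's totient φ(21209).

Factor: 21209 = 127 · 167.
φ(21209) = (127−1) · (167−1) = 126 · 166 = 20916.

20916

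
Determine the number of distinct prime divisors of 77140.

77140 = 2^2 · 19285
19285 = 5 · 3857
3857 = 7 · 551
551 = 19 · 29
77140 = 2^2 · 5 · 7 · 19 · 29, which has 5 distinct prime factors.

5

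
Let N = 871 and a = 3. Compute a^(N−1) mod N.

131

3^1 ≡ 3 (mod 871)
3^2 ≡ 3^2 = 9 ≡ 9 (mod 871)
3^4 ≡ 9^2 = 81 ≡ 81 (mod 871)
3^8 ≡ 81^2 = 6561 ≡ 464 (mod 871)
3^16 ≡ 464^2 = 215296 ≡ 159 (mod 871)
3^32 ≡ 159^2 = 25281 ≡ 22 (mod 871)
3^64 ≡ 22^2 = 484 ≡ 484 (mod 871)
3^128 ≡ 484^2 = 234256 ≡ 828 (mod 871)
3^256 ≡ 828^2 = 685584 ≡ 107 (mod 871)
3^512 ≡ 107^2 = 11449 ≡ 126 (mod 871)
870 = 512 + 256 + 64 + 32 + 4 + 2 in binary powers of 2.
So 3^870 ≡ 126 · 107 · 484 · 22 · 81 · 9 ≡ 131 (mod 871).
Since 131 ≠ 1, base 3 is a Fermat witness: 871 is composite.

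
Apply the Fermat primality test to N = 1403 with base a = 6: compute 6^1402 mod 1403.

6^1 ≡ 6 (mod 1403)
6^2 ≡ 6^2 = 36 ≡ 36 (mod 1403)
6^4 ≡ 36^2 = 1296 ≡ 1296 (mod 1403)
6^8 ≡ 1296^2 = 1679616 ≡ 225 (mod 1403)
6^16 ≡ 225^2 = 50625 ≡ 117 (mod 1403)
6^32 ≡ 117^2 = 13689 ≡ 1062 (mod 1403)
6^64 ≡ 1062^2 = 1127844 ≡ 1235 (mod 1403)
6^128 ≡ 1235^2 = 1525225 ≡ 164 (mod 1403)
6^256 ≡ 164^2 = 26896 ≡ 239 (mod 1403)
6^512 ≡ 239^2 = 57121 ≡ 1001 (mod 1403)
6^1024 ≡ 1001^2 = 1002001 ≡ 259 (mod 1403)
1402 = 1024 + 256 + 64 + 32 + 16 + 8 + 2 in binary powers of 2.
So 6^1402 ≡ 259 · 239 · 1235 · 1062 · 117 · 225 · 36 ≡ 899 (mod 1403).
Since 899 ≠ 1, base 6 is a Fermat witness: 1403 is composite.

899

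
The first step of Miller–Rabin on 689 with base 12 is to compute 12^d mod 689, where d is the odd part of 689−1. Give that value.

689 − 1 = 688 = 2^4 · 43, so d = 43.
12^1 ≡ 12 (mod 689)
12^2 ≡ 12^2 = 144 ≡ 144 (mod 689)
12^4 ≡ 144^2 = 20736 ≡ 66 (mod 689)
12^8 ≡ 66^2 = 4356 ≡ 222 (mod 689)
12^16 ≡ 222^2 = 49284 ≡ 365 (mod 689)
12^32 ≡ 365^2 = 133225 ≡ 248 (mod 689)
43 = 32 + 8 + 2 + 1 in binary powers of 2.
So 12^43 ≡ 248 · 222 · 144 · 12 ≡ 337 (mod 689).
Squaring chain: 337 → 573 → 365 → 248; never reaches −1, so base 12 is a Miller–Rabin witness that 689 is composite.

337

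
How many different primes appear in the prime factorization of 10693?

10693 = 17^2 · 37
10693 = 17^2 · 37, which has 2 distinct prime factors.

2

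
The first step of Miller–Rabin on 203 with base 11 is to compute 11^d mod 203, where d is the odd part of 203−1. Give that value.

177

203 − 1 = 202 = 2^1 · 101, so d = 101.
11^1 ≡ 11 (mod 203)
11^2 ≡ 11^2 = 121 ≡ 121 (mod 203)
11^4 ≡ 121^2 = 14641 ≡ 25 (mod 203)
11^8 ≡ 25^2 = 625 ≡ 16 (mod 203)
11^16 ≡ 16^2 = 256 ≡ 53 (mod 203)
11^32 ≡ 53^2 = 2809 ≡ 170 (mod 203)
11^64 ≡ 170^2 = 28900 ≡ 74 (mod 203)
101 = 64 + 32 + 4 + 1 in binary powers of 2.
So 11^101 ≡ 74 · 170 · 25 · 11 ≡ 177 (mod 203).
Squaring chain: 177; never reaches −1, so base 11 is a Miller–Rabin witness that 203 is composite.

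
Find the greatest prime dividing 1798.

1798 = 2 · 899
899 = 29 · 31
31 is prime.
So 1798 = 2 · 29 · 31; the largest prime factor is 31.

31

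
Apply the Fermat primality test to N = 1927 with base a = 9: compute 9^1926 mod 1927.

286

9^1 ≡ 9 (mod 1927)
9^2 ≡ 9^2 = 81 ≡ 81 (mod 1927)
9^4 ≡ 81^2 = 6561 ≡ 780 (mod 1927)
9^8 ≡ 780^2 = 608400 ≡ 1395 (mod 1927)
9^16 ≡ 1395^2 = 1946025 ≡ 1682 (mod 1927)
9^32 ≡ 1682^2 = 2829124 ≡ 288 (mod 1927)
9^64 ≡ 288^2 = 82944 ≡ 83 (mod 1927)
9^128 ≡ 83^2 = 6889 ≡ 1108 (mod 1927)
9^256 ≡ 1108^2 = 1227664 ≡ 165 (mod 1927)
9^512 ≡ 165^2 = 27225 ≡ 247 (mod 1927)
9^1024 ≡ 247^2 = 61009 ≡ 1272 (mod 1927)
1926 = 1024 + 512 + 256 + 128 + 4 + 2 in binary powers of 2.
So 9^1926 ≡ 1272 · 247 · 165 · 1108 · 780 · 81 ≡ 286 (mod 1927).
Since 286 ≠ 1, base 9 is a Fermat witness: 1927 is composite.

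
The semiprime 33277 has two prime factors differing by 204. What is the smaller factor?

107

Since p = q + 204, we have 33277 = q(q + 204), so q² + 204q − 33277 = 0.
Discriminant: 204² + 4·33277 = 41616 + 133108 = 174724; √174724 = 418.
q = (−204 + 418)/2 = 107, and p = q + 204 = 311.
Check: 107 · 311 = 33277.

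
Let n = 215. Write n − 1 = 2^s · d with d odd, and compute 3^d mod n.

77

215 − 1 = 214 = 2^1 · 107, so d = 107.
3^1 ≡ 3 (mod 215)
3^2 ≡ 3^2 = 9 ≡ 9 (mod 215)
3^4 ≡ 9^2 = 81 ≡ 81 (mod 215)
3^8 ≡ 81^2 = 6561 ≡ 111 (mod 215)
3^16 ≡ 111^2 = 12321 ≡ 66 (mod 215)
3^32 ≡ 66^2 = 4356 ≡ 56 (mod 215)
3^64 ≡ 56^2 = 3136 ≡ 126 (mod 215)
107 = 64 + 32 + 8 + 2 + 1 in binary powers of 2.
So 3^107 ≡ 126 · 56 · 111 · 9 · 3 ≡ 77 (mod 215).
Squaring chain: 77; never reaches −1, so base 3 is a Miller–Rabin witness that 215 is composite.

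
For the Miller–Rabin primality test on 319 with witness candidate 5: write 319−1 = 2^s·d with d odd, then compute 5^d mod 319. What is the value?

196

319 − 1 = 318 = 2^1 · 159, so d = 159.
5^1 ≡ 5 (mod 319)
5^2 ≡ 5^2 = 25 ≡ 25 (mod 319)
5^4 ≡ 25^2 = 625 ≡ 306 (mod 319)
5^8 ≡ 306^2 = 93636 ≡ 169 (mod 319)
5^16 ≡ 169^2 = 28561 ≡ 170 (mod 319)
5^32 ≡ 170^2 = 28900 ≡ 190 (mod 319)
5^64 ≡ 190^2 = 36100 ≡ 53 (mod 319)
5^128 ≡ 53^2 = 2809 ≡ 257 (mod 319)
159 = 128 + 16 + 8 + 4 + 2 + 1 in binary powers of 2.
So 5^159 ≡ 257 · 170 · 169 · 306 · 25 · 5 ≡ 196 (mod 319).
Squaring chain: 196; never reaches −1, so base 5 is a Miller–Rabin witness that 319 is composite.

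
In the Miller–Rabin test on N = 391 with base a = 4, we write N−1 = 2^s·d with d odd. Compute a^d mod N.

391 − 1 = 390 = 2^1 · 195, so d = 195.
4^1 ≡ 4 (mod 391)
4^2 ≡ 4^2 = 16 ≡ 16 (mod 391)
4^4 ≡ 16^2 = 256 ≡ 256 (mod 391)
4^8 ≡ 256^2 = 65536 ≡ 239 (mod 391)
4^16 ≡ 239^2 = 57121 ≡ 35 (mod 391)
4^32 ≡ 35^2 = 1225 ≡ 52 (mod 391)
4^64 ≡ 52^2 = 2704 ≡ 358 (mod 391)
4^128 ≡ 358^2 = 128164 ≡ 307 (mod 391)
195 = 128 + 64 + 2 + 1 in binary powers of 2.
So 4^195 ≡ 307 · 358 · 16 · 4 ≡ 285 (mod 391).
Squaring chain: 285; never reaches −1, so base 4 is a Miller–Rabin witness that 391 is composite.

285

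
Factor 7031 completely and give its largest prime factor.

7031 = 79 · 89
89 is prime.
So 7031 = 79 · 89; the largest prime factor is 89.

89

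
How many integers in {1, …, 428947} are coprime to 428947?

Factor: 428947 = 31 · 101 · 137.
φ(428947) = (31−1) · (101−1) · (137−1) = 30 · 100 · 136 = 408000.

408000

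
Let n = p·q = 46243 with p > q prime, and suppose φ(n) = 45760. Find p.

φ(n) = (p−1)(q−1) = n − (p+q) + 1, so p + q = 46243 − 45760 + 1 = 484.
p and q are the roots of t² − 484t + 46243 = 0.
Discriminant: 484² − 4·46243 = 234256 − 184972 = 49284; √49284 = 222.
q = (484 − 222)/2 = 131, p = (484 + 222)/2 = 353.
Check: 131 · 353 = 46243.

353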